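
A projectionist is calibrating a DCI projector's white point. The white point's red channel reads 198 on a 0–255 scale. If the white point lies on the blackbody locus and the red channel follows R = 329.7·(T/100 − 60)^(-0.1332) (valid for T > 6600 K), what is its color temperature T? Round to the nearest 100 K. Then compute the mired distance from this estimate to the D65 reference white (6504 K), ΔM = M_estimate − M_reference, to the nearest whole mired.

(t − 60)^(-0.1332) = 198/329.7 = 0.60055.
t − 60 = 0.60055^(1/-0.1332) = 0.60055^(-7.508) = 45.980, so t = 105.980.
T = 100·t = 10598 K → 10600 K to the nearest 100 K.
M_estimate = 10⁶/10600 = 94.34; M_reference = 10⁶/6504 = 153.75.
ΔM = 94.34 − 153.75 = -59.41 → -59 mireds.

-59 mireds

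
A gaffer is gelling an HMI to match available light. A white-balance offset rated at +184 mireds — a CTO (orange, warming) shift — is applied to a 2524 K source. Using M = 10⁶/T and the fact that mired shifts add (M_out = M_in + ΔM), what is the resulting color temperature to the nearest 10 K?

1720 K

M_in = 10⁶/2524 = 396.20 mireds.
M_out = 396.20 + (+184) = 580.20 mireds.
T_out = 10⁶/580.20 = 1723.6 K → 1720 K.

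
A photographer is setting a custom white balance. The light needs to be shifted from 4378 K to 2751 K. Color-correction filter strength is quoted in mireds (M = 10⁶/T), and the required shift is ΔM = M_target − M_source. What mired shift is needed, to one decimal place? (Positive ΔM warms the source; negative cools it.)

+135.1 mireds

M_source = 10⁶/4378 = 228.415; M_target = 10⁶/2751 = 363.504.
ΔM = 363.504 − 228.415 = 135.089 → +135.1 mireds, a warming shift.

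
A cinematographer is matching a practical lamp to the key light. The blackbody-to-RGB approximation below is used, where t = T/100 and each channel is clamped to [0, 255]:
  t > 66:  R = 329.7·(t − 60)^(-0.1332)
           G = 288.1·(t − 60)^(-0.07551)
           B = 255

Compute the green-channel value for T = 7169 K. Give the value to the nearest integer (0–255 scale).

239

t = 7169/100 = 71.69; the t > 66 branch applies.
G = 288.1·(71.69 − 60)^(-0.07551) = 288.1·11.69^(-0.07551) = 288.1·0.83056 = 239.283.
Rounded: 239.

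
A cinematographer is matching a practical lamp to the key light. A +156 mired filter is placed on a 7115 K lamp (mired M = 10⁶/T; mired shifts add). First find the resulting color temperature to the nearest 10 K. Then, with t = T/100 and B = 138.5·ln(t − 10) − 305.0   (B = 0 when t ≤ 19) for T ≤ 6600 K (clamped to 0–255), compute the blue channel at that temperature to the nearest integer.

M_in = 10⁶/7115 = 140.55; M_out = 140.55 + (+156) = 296.55.
T_out = 10⁶/296.55 = 3372.1 K → 3370 K; t = 33.7.
B = 138.5·ln(33.7 − 10) − 305.0 = 138.5·ln 23.7 − 305.0 = 138.5·3.1655 − 305.0 = 133.418.
Rounded: 133.

133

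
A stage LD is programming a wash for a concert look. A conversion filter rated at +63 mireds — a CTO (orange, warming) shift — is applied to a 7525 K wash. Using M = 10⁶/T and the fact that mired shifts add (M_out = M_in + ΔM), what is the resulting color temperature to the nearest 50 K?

M_in = 10⁶/7525 = 132.89 mireds.
M_out = 132.89 + (+63) = 195.89 mireds.
T_out = 10⁶/195.89 = 5104.9 K → 5100 K.

5100 K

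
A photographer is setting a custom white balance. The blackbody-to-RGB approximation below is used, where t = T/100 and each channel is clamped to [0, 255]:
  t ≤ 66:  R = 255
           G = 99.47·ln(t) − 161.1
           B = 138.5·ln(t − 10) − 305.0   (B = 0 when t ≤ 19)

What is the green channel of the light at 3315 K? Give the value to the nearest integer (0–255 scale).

t = 3315/100 = 33.15; the t ≤ 66 branch applies.
G = 99.47·ln 33.15 − 161.1 = 99.47·3.5010 − 161.1 = 187.149.
Rounded: 187.

187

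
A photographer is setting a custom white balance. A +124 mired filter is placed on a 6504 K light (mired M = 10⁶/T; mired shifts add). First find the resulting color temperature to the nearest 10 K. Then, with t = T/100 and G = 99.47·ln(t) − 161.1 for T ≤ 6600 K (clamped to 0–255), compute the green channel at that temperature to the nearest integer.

195

M_in = 10⁶/6504 = 153.75; M_out = 153.75 + (+124) = 277.75.
T_out = 10⁶/277.75 = 3600.3 K → 3600 K; t = 36.
G = 99.47·ln 36 − 161.1 = 99.47·3.5835 − 161.1 = 195.353.
Rounded: 195.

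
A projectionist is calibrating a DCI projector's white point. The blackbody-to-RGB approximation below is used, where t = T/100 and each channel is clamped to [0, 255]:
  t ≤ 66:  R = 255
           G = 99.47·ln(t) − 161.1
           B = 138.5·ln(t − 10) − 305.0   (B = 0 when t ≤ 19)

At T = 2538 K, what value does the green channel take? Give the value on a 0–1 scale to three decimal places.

t = 2538/100 = 25.38; the t ≤ 66 branch applies.
G = 99.47·ln 25.38 − 161.1 = 99.47·3.2340 − 161.1 = 160.582.
On a 0–1 scale: 160.582/255 = 0.6297 → 0.630.

0.630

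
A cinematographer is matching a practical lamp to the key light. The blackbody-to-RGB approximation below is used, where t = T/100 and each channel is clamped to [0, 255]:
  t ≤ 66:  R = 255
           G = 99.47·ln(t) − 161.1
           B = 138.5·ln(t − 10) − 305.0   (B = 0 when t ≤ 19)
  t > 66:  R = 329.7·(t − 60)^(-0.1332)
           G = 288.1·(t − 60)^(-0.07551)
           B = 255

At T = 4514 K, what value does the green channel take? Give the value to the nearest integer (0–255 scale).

t = 4514/100 = 45.14; the t ≤ 66 branch applies.
G = 99.47·ln 45.14 − 161.1 = 99.47·3.8098 − 161.1 = 217.858.
Rounded: 218.

218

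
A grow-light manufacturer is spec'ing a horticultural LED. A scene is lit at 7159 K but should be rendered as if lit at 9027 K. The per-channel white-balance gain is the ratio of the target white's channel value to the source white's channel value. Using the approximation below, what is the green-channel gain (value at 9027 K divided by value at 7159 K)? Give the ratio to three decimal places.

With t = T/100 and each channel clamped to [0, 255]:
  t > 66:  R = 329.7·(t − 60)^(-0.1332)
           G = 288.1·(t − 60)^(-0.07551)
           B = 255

0.930

At 7159 K (t = 71.59):
  G = 288.1·(71.59 − 60)^(-0.07551) = 288.1·11.59^(-0.07551) = 288.1·0.83110 = 239.439.
At 9027 K (t = 90.27):
  G = 288.1·(90.27 − 60)^(-0.07551) = 288.1·30.27^(-0.07551) = 288.1·0.77298 = 222.696.
Gain = 222.696 / 239.439 = 0.9301 → 0.930.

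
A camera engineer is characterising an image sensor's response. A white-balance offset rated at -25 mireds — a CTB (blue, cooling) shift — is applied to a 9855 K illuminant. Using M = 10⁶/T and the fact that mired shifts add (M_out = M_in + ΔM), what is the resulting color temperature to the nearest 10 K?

M_in = 10⁶/9855 = 101.47 mireds.
M_out = 101.47 + (-25) = 76.47 mireds.
T_out = 10⁶/76.47 = 13076.8 K → 13080 K.

13080 K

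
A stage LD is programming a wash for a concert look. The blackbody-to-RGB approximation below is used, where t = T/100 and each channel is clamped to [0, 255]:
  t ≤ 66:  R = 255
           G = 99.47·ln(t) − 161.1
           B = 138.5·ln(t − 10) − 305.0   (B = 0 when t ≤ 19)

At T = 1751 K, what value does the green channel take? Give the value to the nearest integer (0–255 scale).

t = 1751/100 = 17.51; the t ≤ 66 branch applies.
G = 99.47·ln 17.51 − 161.1 = 99.47·2.8628 − 161.1 = 123.660.
Rounded: 124.

124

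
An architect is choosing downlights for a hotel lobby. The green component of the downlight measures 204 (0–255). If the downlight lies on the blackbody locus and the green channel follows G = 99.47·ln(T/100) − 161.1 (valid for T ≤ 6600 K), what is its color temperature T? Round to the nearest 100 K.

ln t = (204 + 161.1) / 99.47 = 3.6705.
t = e^3.6705 = 39.270.
T = 100·t = 3927 K → 3900 K to the nearest 100 K.

3900 K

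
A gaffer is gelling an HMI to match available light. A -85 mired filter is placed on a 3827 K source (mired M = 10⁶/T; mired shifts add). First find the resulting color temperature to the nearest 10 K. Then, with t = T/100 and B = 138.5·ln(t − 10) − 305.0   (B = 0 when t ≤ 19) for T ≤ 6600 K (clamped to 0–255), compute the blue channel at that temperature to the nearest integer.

M_in = 10⁶/3827 = 261.30; M_out = 261.30 + (-85) = 176.30.
T_out = 10⁶/176.30 = 5672.1 K → 5670 K; t = 56.7.
B = 138.5·ln(56.7 − 10) − 305.0 = 138.5·ln 46.7 − 305.0 = 138.5·3.8437 − 305.0 = 227.359.
Rounded: 227.

227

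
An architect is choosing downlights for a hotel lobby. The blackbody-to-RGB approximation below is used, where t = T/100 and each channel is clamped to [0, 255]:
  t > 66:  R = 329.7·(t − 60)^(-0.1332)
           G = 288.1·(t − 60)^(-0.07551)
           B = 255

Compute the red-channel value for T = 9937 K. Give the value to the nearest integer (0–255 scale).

202

t = 9937/100 = 99.37; the t > 66 branch applies.
R = 329.7·(99.37 − 60)^(-0.1332) = 329.7·39.37^(-0.1332) = 329.7·0.61309 = 202.136.
Rounded: 202.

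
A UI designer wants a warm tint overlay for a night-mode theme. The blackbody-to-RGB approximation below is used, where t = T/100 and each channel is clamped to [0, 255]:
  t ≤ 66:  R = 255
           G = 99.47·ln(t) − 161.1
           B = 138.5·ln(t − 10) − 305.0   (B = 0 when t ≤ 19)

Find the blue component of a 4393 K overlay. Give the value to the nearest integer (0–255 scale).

t = 4393/100 = 43.93; the t ≤ 66 branch applies.
B = 138.5·ln(43.93 − 10) − 305.0 = 138.5·ln 33.93 − 305.0 = 138.5·3.5243 − 305.0 = 183.115.
Rounded: 183.

183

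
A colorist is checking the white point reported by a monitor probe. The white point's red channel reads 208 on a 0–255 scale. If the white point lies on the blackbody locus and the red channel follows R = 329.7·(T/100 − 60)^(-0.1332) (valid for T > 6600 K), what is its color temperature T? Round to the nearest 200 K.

9200 K

(t − 60)^(-0.1332) = 208/329.7 = 0.63088.
t − 60 = 0.63088^(1/-0.1332) = 0.63088^(-7.508) = 31.763, so t = 91.763.
T = 100·t = 9176 K → 9200 K to the nearest 200 K.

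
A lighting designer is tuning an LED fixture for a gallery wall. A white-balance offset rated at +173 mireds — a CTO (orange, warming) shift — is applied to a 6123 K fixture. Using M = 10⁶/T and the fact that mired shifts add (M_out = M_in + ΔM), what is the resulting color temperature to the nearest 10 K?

M_in = 10⁶/6123 = 163.32 mireds.
M_out = 163.32 + (+173) = 336.32 mireds.
T_out = 10⁶/336.32 = 2973.4 K → 2970 K.

2970 K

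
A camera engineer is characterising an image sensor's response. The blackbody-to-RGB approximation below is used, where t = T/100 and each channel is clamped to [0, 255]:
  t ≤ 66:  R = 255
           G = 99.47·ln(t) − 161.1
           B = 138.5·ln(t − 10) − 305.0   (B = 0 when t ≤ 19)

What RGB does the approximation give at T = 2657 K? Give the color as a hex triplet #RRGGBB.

t = 2657/100 = 26.57; the t ≤ 66 branch applies.
R = 255 by definition for t ≤ 66.
G = 99.47·ln 26.57 − 161.1 = 99.47·3.2798 − 161.1 = 165.140.
B = 138.5·ln(26.57 − 10) − 305.0 = 138.5·ln 16.57 − 305.0 = 138.5·2.8076 − 305.0 = 83.852.
Rounded: (255, 165, 84).
In hex: #FFA554.

#FFA554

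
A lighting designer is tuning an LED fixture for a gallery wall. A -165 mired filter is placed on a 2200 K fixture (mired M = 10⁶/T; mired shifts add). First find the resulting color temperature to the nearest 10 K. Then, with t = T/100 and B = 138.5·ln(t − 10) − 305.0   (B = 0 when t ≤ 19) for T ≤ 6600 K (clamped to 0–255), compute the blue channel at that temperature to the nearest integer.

M_in = 10⁶/2200 = 454.55; M_out = 454.55 + (-165) = 289.55.
T_out = 10⁶/289.55 = 3453.7 K → 3450 K; t = 34.5.
B = 138.5·ln(34.5 − 10) − 305.0 = 138.5·ln 24.5 − 305.0 = 138.5·3.1987 − 305.0 = 138.016.
Rounded: 138.

138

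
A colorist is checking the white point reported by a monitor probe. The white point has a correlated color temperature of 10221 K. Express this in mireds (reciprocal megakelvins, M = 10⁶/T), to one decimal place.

97.8 mireds

M = 10⁶ / 10221 = 97.838 → 97.8 mireds.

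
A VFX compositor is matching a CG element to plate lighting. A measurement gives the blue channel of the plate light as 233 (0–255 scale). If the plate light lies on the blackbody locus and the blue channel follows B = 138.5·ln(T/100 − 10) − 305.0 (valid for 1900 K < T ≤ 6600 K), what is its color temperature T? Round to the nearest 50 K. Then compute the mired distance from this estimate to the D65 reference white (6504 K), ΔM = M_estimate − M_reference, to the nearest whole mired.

ln(t − 10) = (233 + 305.0) / 138.5 = 3.8845.
t − 10 = e^3.8845 = 48.641, so t = 58.641.
T = 100·t = 5864 K → 5850 K to the nearest 50 K.
M_estimate = 10⁶/5850 = 170.94; M_reference = 10⁶/6504 = 153.75.
ΔM = 170.94 − 153.75 = 17.19 → +17 mireds.

+17 mireds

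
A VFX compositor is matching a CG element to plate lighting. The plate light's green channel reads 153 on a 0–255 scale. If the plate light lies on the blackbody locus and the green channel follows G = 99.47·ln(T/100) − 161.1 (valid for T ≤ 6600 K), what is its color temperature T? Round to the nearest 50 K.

2350 K

ln t = (153 + 161.1) / 99.47 = 3.1577.
t = e^3.1577 = 23.517.
T = 100·t = 2352 K → 2350 K to the nearest 50 K.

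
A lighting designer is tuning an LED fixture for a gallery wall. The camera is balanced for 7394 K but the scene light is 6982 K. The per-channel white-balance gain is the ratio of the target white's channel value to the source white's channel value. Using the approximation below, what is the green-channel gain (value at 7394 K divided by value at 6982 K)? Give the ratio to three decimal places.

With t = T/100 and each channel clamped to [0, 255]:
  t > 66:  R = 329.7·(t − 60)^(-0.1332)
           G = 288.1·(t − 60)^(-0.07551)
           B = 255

0.974

At 6982 K (t = 69.82):
  G = 288.1·(69.82 − 60)^(-0.07551) = 288.1·9.82^(-0.07551) = 288.1·0.84156 = 242.454.
At 7394 K (t = 73.94):
  G = 288.1·(73.94 − 60)^(-0.07551) = 288.1·13.94^(-0.07551) = 288.1·0.81959 = 236.124.
Gain = 236.124 / 242.454 = 0.9739 → 0.974.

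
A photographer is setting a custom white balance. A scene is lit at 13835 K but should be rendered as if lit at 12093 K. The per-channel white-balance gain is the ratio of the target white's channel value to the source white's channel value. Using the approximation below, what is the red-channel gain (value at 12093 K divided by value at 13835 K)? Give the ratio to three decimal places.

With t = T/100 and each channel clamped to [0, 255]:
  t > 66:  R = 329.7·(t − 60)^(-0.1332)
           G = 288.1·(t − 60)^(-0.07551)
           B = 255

1.034

At 13835 K (t = 138.35):
  R = 329.7·(138.35 − 60)^(-0.1332) = 329.7·78.35^(-0.1332) = 329.7·0.55939 = 184.431.
At 12093 K (t = 120.93):
  R = 329.7·(120.93 − 60)^(-0.1332) = 329.7·60.93^(-0.1332) = 329.7·0.57844 = 190.713.
Gain = 190.713 / 184.431 = 1.0341 → 1.034.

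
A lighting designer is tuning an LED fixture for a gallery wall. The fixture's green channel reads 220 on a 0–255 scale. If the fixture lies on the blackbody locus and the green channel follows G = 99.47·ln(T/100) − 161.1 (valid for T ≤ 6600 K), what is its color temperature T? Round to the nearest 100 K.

ln t = (220 + 161.1) / 99.47 = 3.8313.
t = e^3.8313 = 46.123.
T = 100·t = 4612 K → 4600 K to the nearest 100 K.

4600 K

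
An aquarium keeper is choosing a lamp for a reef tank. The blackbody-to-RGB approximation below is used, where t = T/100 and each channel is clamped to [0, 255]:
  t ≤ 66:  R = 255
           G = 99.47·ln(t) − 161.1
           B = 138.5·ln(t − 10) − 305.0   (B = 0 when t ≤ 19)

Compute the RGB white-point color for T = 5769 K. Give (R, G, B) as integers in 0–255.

(255, 242, 230)

t = 5769/100 = 57.69; the t ≤ 66 branch applies.
R = 255 by definition for t ≤ 66.
G = 99.47·ln 57.69 − 161.1 = 99.47·4.0551 − 161.1 = 242.259.
B = 138.5·ln(57.69 − 10) − 305.0 = 138.5·ln 47.69 − 305.0 = 138.5·3.8647 − 305.0 = 230.264.
Rounded: (255, 242, 230).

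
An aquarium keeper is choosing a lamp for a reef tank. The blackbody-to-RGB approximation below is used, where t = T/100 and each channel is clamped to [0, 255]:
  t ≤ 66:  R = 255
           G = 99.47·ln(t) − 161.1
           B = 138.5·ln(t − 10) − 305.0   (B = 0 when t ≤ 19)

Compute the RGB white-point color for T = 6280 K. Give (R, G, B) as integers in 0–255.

(255, 251, 244)

t = 6280/100 = 62.8; the t ≤ 66 branch applies.
R = 255 by definition for t ≤ 66.
G = 99.47·ln 62.8 − 161.1 = 99.47·4.1400 − 161.1 = 250.701.
B = 138.5·ln(62.8 − 10) − 305.0 = 138.5·ln 52.8 − 305.0 = 138.5·3.9665 − 305.0 = 244.362.
Rounded: (255, 251, 244).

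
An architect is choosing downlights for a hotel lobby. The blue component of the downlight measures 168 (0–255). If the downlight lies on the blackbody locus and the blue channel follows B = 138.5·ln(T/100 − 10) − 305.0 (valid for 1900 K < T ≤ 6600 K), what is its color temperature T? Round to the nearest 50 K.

4050 K

ln(t − 10) = (168 + 305.0) / 138.5 = 3.4152.
t − 10 = e^3.4152 = 30.422, so t = 40.422.
T = 100·t = 4042 K → 4050 K to the nearest 50 K.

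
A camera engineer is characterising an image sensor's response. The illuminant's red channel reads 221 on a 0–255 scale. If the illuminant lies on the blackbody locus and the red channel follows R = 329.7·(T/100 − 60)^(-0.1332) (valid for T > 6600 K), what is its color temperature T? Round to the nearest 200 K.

8000 K

(t − 60)^(-0.1332) = 221/329.7 = 0.67031.
t − 60 = 0.67031^(1/-0.1332) = 0.67031^(-7.508) = 20.149, so t = 80.149.
T = 100·t = 8015 K → 8000 K to the nearest 200 K.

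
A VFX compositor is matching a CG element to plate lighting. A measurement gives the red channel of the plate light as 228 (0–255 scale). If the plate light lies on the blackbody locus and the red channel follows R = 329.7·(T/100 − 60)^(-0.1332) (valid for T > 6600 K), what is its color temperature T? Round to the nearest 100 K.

7600 K

(t − 60)^(-0.1332) = 228/329.7 = 0.69154.
t − 60 = 0.69154^(1/-0.1332) = 0.69154^(-7.508) = 15.943, so t = 75.943.
T = 100·t = 7594 K → 7600 K to the nearest 100 K.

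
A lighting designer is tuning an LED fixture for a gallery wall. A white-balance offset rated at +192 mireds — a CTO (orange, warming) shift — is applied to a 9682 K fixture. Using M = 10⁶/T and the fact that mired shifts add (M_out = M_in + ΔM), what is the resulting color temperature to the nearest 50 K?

3400 K

M_in = 10⁶/9682 = 103.28 mireds.
M_out = 103.28 + (+192) = 295.28 mireds.
T_out = 10⁶/295.28 = 3386.6 K → 3400 K.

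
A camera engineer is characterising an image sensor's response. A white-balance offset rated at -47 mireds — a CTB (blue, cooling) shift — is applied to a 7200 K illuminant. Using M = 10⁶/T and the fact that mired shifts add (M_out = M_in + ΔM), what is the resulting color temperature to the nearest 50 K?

10900 K

M_in = 10⁶/7200 = 138.89 mireds.
M_out = 138.89 + (-47) = 91.89 mireds.
T_out = 10⁶/91.89 = 10882.7 K → 10900 K.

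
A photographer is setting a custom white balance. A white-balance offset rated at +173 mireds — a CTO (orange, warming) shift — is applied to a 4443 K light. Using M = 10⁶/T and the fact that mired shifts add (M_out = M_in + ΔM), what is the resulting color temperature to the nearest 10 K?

M_in = 10⁶/4443 = 225.07 mireds.
M_out = 225.07 + (+173) = 398.07 mireds.
T_out = 10⁶/398.07 = 2512.1 K → 2510 K.

2510 K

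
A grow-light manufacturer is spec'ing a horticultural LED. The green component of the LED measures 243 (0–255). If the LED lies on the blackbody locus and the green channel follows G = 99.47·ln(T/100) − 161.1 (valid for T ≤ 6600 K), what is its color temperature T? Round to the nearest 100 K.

ln t = (243 + 161.1) / 99.47 = 4.0625.
t = e^4.0625 = 58.121.
T = 100·t = 5812 K → 5800 K to the nearest 100 K.

5800 K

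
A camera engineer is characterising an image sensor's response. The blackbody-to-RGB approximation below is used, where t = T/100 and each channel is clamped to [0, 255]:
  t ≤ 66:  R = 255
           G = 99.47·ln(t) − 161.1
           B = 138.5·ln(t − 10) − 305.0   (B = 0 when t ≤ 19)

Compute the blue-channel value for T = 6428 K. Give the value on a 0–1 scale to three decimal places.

0.973

t = 6428/100 = 64.28; the t ≤ 66 branch applies.
B = 138.5·ln(64.28 − 10) − 305.0 = 138.5·ln 54.28 − 305.0 = 138.5·3.9942 − 305.0 = 248.191.
On a 0–1 scale: 248.191/255 = 0.9733 → 0.973.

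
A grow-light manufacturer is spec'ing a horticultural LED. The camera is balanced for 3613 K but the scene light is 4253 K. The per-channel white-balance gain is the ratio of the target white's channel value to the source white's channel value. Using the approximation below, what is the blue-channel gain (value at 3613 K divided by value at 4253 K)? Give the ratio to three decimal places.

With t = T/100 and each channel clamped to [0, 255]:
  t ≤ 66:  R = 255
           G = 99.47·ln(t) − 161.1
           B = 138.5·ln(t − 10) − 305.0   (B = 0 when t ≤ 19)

At 4253 K (t = 42.53):
  B = 138.5·ln(42.53 − 10) − 305.0 = 138.5·ln 32.53 − 305.0 = 138.5·3.4822 − 305.0 = 177.280.
At 3613 K (t = 36.13):
  B = 138.5·ln(36.13 − 10) − 305.0 = 138.5·ln 26.13 − 305.0 = 138.5·3.2631 − 305.0 = 146.937.
Gain = 146.937 / 177.280 = 0.8288 → 0.829.

0.829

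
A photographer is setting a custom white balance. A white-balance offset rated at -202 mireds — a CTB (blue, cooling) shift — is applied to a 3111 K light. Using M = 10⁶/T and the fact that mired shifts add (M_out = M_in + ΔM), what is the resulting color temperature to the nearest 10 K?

8370 K

M_in = 10⁶/3111 = 321.44 mireds.
M_out = 321.44 + (-202) = 119.44 mireds.
T_out = 10⁶/119.44 = 8372.4 K → 8370 K.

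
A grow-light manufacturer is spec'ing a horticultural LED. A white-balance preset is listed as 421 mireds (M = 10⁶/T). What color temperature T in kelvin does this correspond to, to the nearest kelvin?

T = 10⁶ / 421 = 2375.30 K → 2375 K.

2375 K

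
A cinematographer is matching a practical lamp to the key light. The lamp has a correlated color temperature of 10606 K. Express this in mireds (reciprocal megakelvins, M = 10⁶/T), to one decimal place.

94.3 mireds

M = 10⁶ / 10606 = 94.286 → 94.3 mireds.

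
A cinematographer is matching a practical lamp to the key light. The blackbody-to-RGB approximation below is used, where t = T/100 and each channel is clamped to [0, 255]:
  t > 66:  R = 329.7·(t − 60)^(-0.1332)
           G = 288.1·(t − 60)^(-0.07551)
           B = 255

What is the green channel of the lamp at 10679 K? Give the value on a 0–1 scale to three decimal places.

t = 10679/100 = 106.79; the t > 66 branch applies.
G = 288.1·(106.79 − 60)^(-0.07551) = 288.1·46.79^(-0.07551) = 288.1·0.74797 = 215.491.
On a 0–1 scale: 215.491/255 = 0.8451 → 0.845.

0.845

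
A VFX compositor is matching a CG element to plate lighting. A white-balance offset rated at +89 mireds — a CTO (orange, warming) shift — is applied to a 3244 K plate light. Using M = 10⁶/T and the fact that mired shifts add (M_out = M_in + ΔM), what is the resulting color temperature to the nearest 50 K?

M_in = 10⁶/3244 = 308.26 mireds.
M_out = 308.26 + (+89) = 397.26 mireds.
T_out = 10⁶/397.26 = 2517.2 K → 2500 K.

2500 K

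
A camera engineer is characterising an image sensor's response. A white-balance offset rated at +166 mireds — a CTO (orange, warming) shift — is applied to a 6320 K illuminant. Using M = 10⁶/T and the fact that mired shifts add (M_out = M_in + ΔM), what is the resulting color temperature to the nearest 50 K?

3100 K

M_in = 10⁶/6320 = 158.23 mireds.
M_out = 158.23 + (+166) = 324.23 mireds.
T_out = 10⁶/324.23 = 3084.3 K → 3100 K.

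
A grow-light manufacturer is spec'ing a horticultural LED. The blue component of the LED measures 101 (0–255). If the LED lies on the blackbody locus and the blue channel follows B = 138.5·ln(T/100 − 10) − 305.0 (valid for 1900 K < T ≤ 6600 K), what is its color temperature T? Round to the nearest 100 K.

2900 K

ln(t − 10) = (101 + 305.0) / 138.5 = 2.9314.
t − 10 = e^2.9314 = 18.754, so t = 28.754.
T = 100·t = 2875 K → 2900 K to the nearest 100 K.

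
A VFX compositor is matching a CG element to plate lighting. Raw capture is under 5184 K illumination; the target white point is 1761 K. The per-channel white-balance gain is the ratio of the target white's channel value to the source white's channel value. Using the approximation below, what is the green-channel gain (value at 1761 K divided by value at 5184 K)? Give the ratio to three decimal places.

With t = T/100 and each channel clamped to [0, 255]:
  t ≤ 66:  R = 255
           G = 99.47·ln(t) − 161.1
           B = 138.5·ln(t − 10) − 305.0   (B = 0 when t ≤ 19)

0.536

At 5184 K (t = 51.84):
  G = 99.47·ln 51.84 − 161.1 = 99.47·3.9482 − 161.1 = 231.624.
At 1761 K (t = 17.61):
  G = 99.47·ln 17.61 − 161.1 = 99.47·2.8685 − 161.1 = 124.226.
Gain = 124.226 / 231.624 = 0.5363 → 0.536.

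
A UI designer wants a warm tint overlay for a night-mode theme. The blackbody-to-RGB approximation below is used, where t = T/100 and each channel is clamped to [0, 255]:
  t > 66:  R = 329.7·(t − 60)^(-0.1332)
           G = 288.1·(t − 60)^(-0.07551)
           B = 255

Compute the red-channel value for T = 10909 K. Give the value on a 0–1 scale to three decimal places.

0.770

t = 10909/100 = 109.09; the t > 66 branch applies.
R = 329.7·(109.09 − 60)^(-0.1332) = 329.7·49.09^(-0.1332) = 329.7·0.59533 = 196.281.
On a 0–1 scale: 196.281/255 = 0.7697 → 0.770.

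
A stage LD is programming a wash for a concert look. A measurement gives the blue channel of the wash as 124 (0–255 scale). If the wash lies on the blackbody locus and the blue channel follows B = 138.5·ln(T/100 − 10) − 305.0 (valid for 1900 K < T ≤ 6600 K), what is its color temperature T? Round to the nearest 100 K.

ln(t − 10) = (124 + 305.0) / 138.5 = 3.0975.
t − 10 = e^3.0975 = 22.142, so t = 32.142.
T = 100·t = 3214 K → 3200 K to the nearest 100 K.

3200 K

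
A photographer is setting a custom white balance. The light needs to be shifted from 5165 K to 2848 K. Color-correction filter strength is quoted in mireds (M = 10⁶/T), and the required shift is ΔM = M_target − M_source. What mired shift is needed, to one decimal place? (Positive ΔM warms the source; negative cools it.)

M_source = 10⁶/5165 = 193.611; M_target = 10⁶/2848 = 351.124.
ΔM = 351.124 − 193.611 = 157.513 → +157.5 mireds, a warming shift.

+157.5 mireds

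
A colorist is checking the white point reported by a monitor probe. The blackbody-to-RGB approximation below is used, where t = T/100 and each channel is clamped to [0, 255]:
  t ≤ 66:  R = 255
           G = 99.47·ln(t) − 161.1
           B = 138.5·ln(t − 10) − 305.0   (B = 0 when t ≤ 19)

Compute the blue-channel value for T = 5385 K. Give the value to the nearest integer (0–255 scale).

219

t = 5385/100 = 53.85; the t ≤ 66 branch applies.
B = 138.5·ln(53.85 − 10) − 305.0 = 138.5·ln 43.85 − 305.0 = 138.5·3.7808 − 305.0 = 218.637.
Rounded: 219.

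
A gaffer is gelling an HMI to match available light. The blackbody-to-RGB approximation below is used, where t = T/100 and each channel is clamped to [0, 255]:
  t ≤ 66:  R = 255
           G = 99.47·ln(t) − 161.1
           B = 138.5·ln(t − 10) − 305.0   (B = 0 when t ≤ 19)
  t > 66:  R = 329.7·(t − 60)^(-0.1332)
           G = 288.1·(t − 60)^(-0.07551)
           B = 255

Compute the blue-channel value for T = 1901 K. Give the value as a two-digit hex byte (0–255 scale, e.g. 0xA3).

t = 1901/100 = 19.01; the t ≤ 66 branch applies.
B = 138.5·ln(19.01 − 10) − 305.0 = 138.5·ln 9.01 − 305.0 = 138.5·2.1983 − 305.0 = -0.531 → clamped to 0.
Rounded: 0; in hex, 0x00.

0x00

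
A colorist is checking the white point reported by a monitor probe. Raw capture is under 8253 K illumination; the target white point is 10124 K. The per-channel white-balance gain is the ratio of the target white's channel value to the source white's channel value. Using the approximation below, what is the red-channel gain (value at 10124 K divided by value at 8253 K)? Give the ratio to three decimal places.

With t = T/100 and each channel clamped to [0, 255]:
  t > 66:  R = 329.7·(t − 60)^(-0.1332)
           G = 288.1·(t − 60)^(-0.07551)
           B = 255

0.923

At 8253 K (t = 82.53):
  R = 329.7·(82.53 − 60)^(-0.1332) = 329.7·22.53^(-0.1332) = 329.7·0.66041 = 217.736.
At 10124 K (t = 101.24):
  R = 329.7·(101.24 − 60)^(-0.1332) = 329.7·41.24^(-0.1332) = 329.7·0.60931 = 200.890.
Gain = 200.890 / 217.736 = 0.9226 → 0.923.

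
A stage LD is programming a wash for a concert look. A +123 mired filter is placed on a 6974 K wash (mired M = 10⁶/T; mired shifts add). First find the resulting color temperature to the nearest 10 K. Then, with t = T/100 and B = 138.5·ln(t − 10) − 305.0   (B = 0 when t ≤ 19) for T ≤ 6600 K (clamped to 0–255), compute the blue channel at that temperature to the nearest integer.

M_in = 10⁶/6974 = 143.39; M_out = 143.39 + (+123) = 266.39.
T_out = 10⁶/266.39 = 3753.9 K → 3750 K; t = 37.5.
B = 138.5·ln(37.5 − 10) − 305.0 = 138.5·ln 27.5 − 305.0 = 138.5·3.3142 − 305.0 = 154.015.
Rounded: 154.

154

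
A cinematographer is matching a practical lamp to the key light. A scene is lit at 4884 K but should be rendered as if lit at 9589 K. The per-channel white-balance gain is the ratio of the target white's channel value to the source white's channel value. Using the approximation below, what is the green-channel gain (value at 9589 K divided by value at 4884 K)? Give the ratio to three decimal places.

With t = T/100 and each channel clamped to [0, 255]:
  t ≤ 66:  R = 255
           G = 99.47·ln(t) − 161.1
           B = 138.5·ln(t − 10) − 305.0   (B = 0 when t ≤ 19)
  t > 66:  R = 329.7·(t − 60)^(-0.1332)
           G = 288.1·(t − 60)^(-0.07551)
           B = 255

0.974

At 4884 K (t = 48.84):
  G = 99.47·ln 48.84 − 161.1 = 99.47·3.8885 − 161.1 = 225.694.
At 9589 K (t = 95.89):
  G = 288.1·(95.89 − 60)^(-0.07551) = 288.1·35.89^(-0.07551) = 288.1·0.76310 = 219.850.
Gain = 219.850 / 225.694 = 0.9741 → 0.974.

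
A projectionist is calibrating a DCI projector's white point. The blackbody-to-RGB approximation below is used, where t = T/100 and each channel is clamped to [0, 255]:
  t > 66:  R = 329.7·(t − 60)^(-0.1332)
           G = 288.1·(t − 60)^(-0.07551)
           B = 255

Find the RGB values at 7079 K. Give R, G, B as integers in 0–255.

t = 7079/100 = 70.79; the t > 66 branch applies.
R = 329.7·(70.79 − 60)^(-0.1332) = 329.7·10.79^(-0.1332) = 329.7·0.72845 = 240.171.
G = 288.1·(70.79 − 60)^(-0.07551) = 288.1·10.79^(-0.07551) = 288.1·0.83560 = 240.735.
B = 255 by definition for t > 66.
Rounded: (240, 241, 255).

R=240, G=241, B=255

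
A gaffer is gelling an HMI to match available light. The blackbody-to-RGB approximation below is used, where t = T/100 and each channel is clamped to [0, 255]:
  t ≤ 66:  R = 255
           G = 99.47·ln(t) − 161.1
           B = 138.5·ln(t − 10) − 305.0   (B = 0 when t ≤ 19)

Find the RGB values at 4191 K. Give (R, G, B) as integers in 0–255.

(255, 210, 175)

t = 4191/100 = 41.91; the t ≤ 66 branch applies.
R = 255 by definition for t ≤ 66.
G = 99.47·ln 41.91 − 161.1 = 99.47·3.7355 − 161.1 = 210.473.
B = 138.5·ln(41.91 − 10) − 305.0 = 138.5·ln 31.91 − 305.0 = 138.5·3.4629 − 305.0 = 174.614.
Rounded: (255, 210, 175).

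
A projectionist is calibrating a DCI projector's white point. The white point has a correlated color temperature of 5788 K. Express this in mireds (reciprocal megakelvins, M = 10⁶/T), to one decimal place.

172.8 mireds

M = 10⁶ / 5788 = 172.771 → 172.8 mireds.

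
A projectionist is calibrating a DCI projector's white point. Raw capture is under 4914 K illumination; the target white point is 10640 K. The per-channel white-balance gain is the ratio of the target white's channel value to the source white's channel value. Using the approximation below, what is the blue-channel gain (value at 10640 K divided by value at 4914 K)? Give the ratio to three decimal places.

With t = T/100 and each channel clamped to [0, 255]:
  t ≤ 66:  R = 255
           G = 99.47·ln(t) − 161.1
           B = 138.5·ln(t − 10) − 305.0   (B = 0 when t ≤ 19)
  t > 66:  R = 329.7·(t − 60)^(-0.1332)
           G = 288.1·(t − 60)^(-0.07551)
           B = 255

At 4914 K (t = 49.14):
  B = 138.5·ln(49.14 − 10) − 305.0 = 138.5·ln 39.14 − 305.0 = 138.5·3.6671 − 305.0 = 202.900.
At 10640 K (t = 106.4):
  B = 255 by definition for t > 66.
Gain = 255.000 / 202.900 = 1.2568 → 1.257.

1.257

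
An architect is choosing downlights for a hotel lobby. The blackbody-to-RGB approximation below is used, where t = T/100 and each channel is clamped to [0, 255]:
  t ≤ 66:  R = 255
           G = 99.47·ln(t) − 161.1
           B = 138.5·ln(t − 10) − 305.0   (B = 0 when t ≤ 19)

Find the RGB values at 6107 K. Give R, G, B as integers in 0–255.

R=255, G=248, B=240

t = 6107/100 = 61.07; the t ≤ 66 branch applies.
R = 255 by definition for t ≤ 66.
G = 99.47·ln 61.07 − 161.1 = 99.47·4.1120 − 161.1 = 247.923.
B = 138.5·ln(61.07 − 10) − 305.0 = 138.5·ln 51.07 − 305.0 = 138.5·3.9332 − 305.0 = 239.748.
Rounded: (255, 248, 240).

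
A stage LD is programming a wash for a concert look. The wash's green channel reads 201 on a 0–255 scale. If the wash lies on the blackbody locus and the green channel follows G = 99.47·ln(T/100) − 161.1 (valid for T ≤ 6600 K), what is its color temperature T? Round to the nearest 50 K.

3800 K

ln t = (201 + 161.1) / 99.47 = 3.6403.
t = e^3.6403 = 38.103.
T = 100·t = 3810 K → 3800 K to the nearest 50 K.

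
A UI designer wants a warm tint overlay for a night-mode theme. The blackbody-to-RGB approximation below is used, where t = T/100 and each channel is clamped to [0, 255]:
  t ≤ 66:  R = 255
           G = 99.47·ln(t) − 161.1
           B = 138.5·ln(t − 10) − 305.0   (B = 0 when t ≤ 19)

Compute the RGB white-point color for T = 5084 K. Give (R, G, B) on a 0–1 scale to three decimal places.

(1.000, 0.901, 0.819)

t = 5084/100 = 50.84; the t ≤ 66 branch applies.
R = 255 by definition for t ≤ 66.
G = 99.47·ln 50.84 − 161.1 = 99.47·3.9287 − 161.1 = 229.686.
B = 138.5·ln(50.84 − 10) − 305.0 = 138.5·ln 40.84 − 305.0 = 138.5·3.7097 − 305.0 = 208.788.
Dividing each by 255: (1.0000, 0.9007, 0.8188) → (1.000, 0.901, 0.819).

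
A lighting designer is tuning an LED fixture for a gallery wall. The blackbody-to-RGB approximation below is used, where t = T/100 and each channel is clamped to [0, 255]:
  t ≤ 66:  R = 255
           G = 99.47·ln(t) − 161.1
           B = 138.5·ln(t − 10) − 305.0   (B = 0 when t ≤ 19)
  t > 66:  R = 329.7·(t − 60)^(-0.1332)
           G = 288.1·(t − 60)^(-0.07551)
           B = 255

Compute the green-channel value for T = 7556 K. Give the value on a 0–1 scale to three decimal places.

t = 7556/100 = 75.56; the t > 66 branch applies.
G = 288.1·(75.56 − 60)^(-0.07551) = 288.1·15.56^(-0.07551) = 288.1·0.81281 = 234.172.
On a 0–1 scale: 234.172/255 = 0.9183 → 0.918.

0.918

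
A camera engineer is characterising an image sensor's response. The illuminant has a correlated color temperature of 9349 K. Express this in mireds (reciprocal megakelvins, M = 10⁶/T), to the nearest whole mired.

M = 10⁶ / 9349 = 106.963 → 107 mireds.

107 mireds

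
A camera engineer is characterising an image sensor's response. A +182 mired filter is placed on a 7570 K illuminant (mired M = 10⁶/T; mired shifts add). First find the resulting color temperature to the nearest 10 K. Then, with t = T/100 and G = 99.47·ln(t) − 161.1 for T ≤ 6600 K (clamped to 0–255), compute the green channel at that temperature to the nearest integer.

M_in = 10⁶/7570 = 132.10; M_out = 132.10 + (+182) = 314.10.
T_out = 10⁶/314.10 = 3183.7 K → 3180 K; t = 31.8.
G = 99.47·ln 31.8 − 161.1 = 99.47·3.4595 − 161.1 = 183.013.
Rounded: 183.

183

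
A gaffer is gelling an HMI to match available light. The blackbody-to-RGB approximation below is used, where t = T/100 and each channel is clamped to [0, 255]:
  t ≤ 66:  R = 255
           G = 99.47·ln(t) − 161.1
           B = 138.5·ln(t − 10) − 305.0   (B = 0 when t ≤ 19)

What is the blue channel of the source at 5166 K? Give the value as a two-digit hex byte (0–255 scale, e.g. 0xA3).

t = 5166/100 = 51.66; the t ≤ 66 branch applies.
B = 138.5·ln(51.66 − 10) − 305.0 = 138.5·ln 41.66 − 305.0 = 138.5·3.7295 − 305.0 = 211.541.
Rounded: 212; in hex, 0xD4.

0xD4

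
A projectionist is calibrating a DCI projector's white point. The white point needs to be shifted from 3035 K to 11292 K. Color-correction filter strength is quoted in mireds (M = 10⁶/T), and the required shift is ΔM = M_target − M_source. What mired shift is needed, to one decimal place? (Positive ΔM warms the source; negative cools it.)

-240.9 mireds

M_source = 10⁶/3035 = 329.489; M_target = 10⁶/11292 = 88.558.
ΔM = 88.558 − 329.489 = -240.931 → -240.9 mireds, a cooling shift.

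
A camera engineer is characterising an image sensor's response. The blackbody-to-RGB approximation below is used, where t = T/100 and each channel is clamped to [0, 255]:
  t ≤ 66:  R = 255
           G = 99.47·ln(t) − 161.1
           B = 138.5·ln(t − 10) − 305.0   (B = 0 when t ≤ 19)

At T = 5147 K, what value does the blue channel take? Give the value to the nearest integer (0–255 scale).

211

t = 5147/100 = 51.47; the t ≤ 66 branch applies.
B = 138.5·ln(51.47 − 10) − 305.0 = 138.5·ln 41.47 − 305.0 = 138.5·3.7250 − 305.0 = 210.908.
Rounded: 211.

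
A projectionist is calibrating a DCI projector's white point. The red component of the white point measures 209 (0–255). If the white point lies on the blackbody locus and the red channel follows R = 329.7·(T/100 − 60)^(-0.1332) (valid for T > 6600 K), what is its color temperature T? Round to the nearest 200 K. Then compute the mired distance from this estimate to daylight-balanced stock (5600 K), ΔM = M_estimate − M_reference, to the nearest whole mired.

(t − 60)^(-0.1332) = 209/329.7 = 0.63391.
t − 60 = 0.63391^(1/-0.1332) = 0.63391^(-7.508) = 30.639, so t = 90.639.
T = 100·t = 9064 K → 9000 K to the nearest 200 K.
M_estimate = 10⁶/9000 = 111.11; M_reference = 10⁶/5600 = 178.57.
ΔM = 111.11 − 178.57 = -67.46 → -67 mireds.

-67 mireds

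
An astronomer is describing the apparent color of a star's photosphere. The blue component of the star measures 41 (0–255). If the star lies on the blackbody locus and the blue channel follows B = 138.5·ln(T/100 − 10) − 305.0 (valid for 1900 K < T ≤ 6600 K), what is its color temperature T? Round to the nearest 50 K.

ln(t − 10) = (41 + 305.0) / 138.5 = 2.4982.
t − 10 = e^2.4982 = 12.161, so t = 22.161.
T = 100·t = 2216 K → 2200 K to the nearest 50 K.

2200 K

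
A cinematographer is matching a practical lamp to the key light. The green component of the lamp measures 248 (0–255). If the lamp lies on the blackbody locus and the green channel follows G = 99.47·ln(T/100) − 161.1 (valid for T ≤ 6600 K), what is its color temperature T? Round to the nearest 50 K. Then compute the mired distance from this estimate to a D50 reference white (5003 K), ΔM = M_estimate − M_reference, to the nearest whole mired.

ln t = (248 + 161.1) / 99.47 = 4.1128.
t = e^4.1128 = 61.117.
T = 100·t = 6112 K → 6100 K to the nearest 50 K.
M_estimate = 10⁶/6100 = 163.93; M_reference = 10⁶/5003 = 199.88.
ΔM = 163.93 − 199.88 = -35.95 → -36 mireds.

-36 mireds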